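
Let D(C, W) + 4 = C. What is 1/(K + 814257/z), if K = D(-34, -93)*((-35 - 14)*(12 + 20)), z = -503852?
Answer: 503852/30020703311 ≈ 1.6783e-5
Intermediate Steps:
D(C, W) = -4 + C
K = 59584 (K = (-4 - 34)*((-35 - 14)*(12 + 20)) = -(-1862)*32 = -38*(-1568) = 59584)
1/(K + 814257/z) = 1/(59584 + 814257/(-503852)) = 1/(59584 + 814257*(-1/503852)) = 1/(59584 - 814257/503852) = 1/(30020703311/503852) = 503852/30020703311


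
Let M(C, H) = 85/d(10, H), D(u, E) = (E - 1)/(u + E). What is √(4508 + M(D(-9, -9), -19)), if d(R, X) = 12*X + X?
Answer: √275007577/247 ≈ 67.139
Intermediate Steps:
D(u, E) = (-1 + E)/(E + u)
d(R, X) = 13*X
M(C, H) = 85/(13*H) (M(C, H) = 85/((13*H)) = 85*(1/(13*H)) = 85/(13*H))
√(4508 + M(D(-9, -9), -19)) = √(4508 + (85/13)/(-19)) = √(4508 + (85/13)*(-1/19)) = √(4508 - 85/247) = √(1113391/247) = √275007577/247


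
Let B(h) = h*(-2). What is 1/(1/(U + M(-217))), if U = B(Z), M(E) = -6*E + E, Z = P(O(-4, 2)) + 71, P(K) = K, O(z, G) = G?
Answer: 939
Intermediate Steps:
Z = 73 (Z = 2 + 71 = 73)
M(E) = -5*E
B(h) = -2*h
U = -146 (U = -2*73 = -146)
1/(1/(U + M(-217))) = 1/(1/(-146 - 5*(-217))) = 1/(1/(-146 + 1085)) = 1/(1/939) = 939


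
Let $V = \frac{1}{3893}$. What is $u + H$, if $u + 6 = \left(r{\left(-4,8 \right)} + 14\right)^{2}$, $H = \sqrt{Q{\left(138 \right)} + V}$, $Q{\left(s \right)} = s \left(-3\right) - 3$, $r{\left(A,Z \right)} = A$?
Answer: $94 + \frac{2 i \sqrt{1579954585}}{3893} \approx 94.0 + 20.421 i$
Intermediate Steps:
$V = \frac{1}{3893} \approx 0.00025687$
$Q{\left(s \right)} = -3 - 3 s$ ($Q{\left(s \right)} = - 3 s - 3 = -3 - 3 s$)
$H = \frac{2 i \sqrt{1579954585}}{3893}$ ($H = \sqrt{\left(-3 - 414\right) + \frac{1}{3893}} = \sqrt{-417 + \frac{1}{3893}} = \sqrt{- \frac{1623380}{3893}} = \frac{2 i \sqrt{1579954585}}{3893} \approx 20.421 i$)
$u = 94$ ($u = -6 + \left(-4 + 14\right)^{2} = -6 + 10^{2} = -6 + 100 = 94$)
$u + H = 94 + \frac{2 i \sqrt{1579954585}}{3893}$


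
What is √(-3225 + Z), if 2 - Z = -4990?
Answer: √1767 ≈ 42.036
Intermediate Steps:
Z = 4992 (Z = 2 - 1*(-4990) = 2 + 4990 = 4992)
√(-3225 + Z) = √(-3225 + 4992) = √1767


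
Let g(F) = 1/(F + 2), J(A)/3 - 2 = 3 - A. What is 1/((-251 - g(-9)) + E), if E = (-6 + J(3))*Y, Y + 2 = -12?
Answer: -7/1756 ≈ -0.0039863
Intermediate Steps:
Y = -14 (Y = -2 - 12 = -14)
J(A) = 15 - 3*A (J(A) = 6 + 3*(3 - A) = 6 + (9 - 3*A) = 15 - 3*A)
g(F) = 1/(2 + F)
E = 0 (E = (-6 + (15 - 3*3))*(-14) = (-6 + (15 - 9))*(-14) = (-6 + 6)*(-14) = 0*(-14) = 0)
1/((-251 - g(-9)) + E) = 1/((-251 - 1/(2 - 9)) + 0) = 1/((-251 - 1/(-7)) + 0) = 1/((-251 - 1*(-⅐)) + 0) = 1/((-251 + ⅐) + 0) = 1/(-1756/7 + 0) = 1/(-1756/7) = -7/1756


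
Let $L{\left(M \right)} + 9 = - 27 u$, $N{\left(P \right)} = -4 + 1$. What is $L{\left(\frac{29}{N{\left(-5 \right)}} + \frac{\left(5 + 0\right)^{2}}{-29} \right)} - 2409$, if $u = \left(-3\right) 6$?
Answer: $-1932$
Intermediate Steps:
$N{\left(P \right)} = -3$
$u = -18$
$L{\left(M \right)} = 477$ ($L{\left(M \right)} = -9 - -486 = -9 + 486 = 477$)
$L{\left(\frac{29}{N{\left(-5 \right)}} + \frac{\left(5 + 0\right)^{2}}{-29} \right)} - 2409 = 477 - 2409 = -1932$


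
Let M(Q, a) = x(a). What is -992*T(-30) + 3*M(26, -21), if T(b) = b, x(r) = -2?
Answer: 29754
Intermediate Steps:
M(Q, a) = -2
-992*T(-30) + 3*M(26, -21) = -992*(-30) + 3*(-2) = 29760 - 6 = 29754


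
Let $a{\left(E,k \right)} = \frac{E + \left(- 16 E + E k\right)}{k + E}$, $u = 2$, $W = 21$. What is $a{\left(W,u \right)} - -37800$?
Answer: $\frac{869127}{23} \approx 37788.0$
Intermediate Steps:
$a{\left(E,k \right)} = \frac{- 15 E + E k}{E + k}$
$a{\left(W,u \right)} - -37800 = \frac{21 \left(-15 + 2\right)}{21 + 2} - -37800 = 21 \cdot \frac{1}{23} \left(-13\right) + 37800 = - \frac{273}{23} + 37800 = \frac{869127}{23}$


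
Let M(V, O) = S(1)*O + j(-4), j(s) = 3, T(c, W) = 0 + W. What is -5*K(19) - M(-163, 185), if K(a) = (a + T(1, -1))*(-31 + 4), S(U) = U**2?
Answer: 2242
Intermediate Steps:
T(c, W) = W
K(a) = 27 - 27*a (K(a) = (a - 1)*(-31 + 4) = (-1 + a)*(-27) = 27 - 27*a)
M(V, O) = 3 + O (M(V, O) = 1**2*O + 3 = 1*O + 3 = O + 3 = 3 + O)
-5*K(19) - M(-163, 185) = -5*(27 - 27*19) - (3 + 185) = -5*(27 - 513) - 1*188 = -5*(-486) - 188 = 2430 - 188 = 2242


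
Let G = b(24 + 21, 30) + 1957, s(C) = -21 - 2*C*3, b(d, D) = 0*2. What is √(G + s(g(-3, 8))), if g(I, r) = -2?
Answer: 2*√487 ≈ 44.136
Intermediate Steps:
b(d, D) = 0
s(C) = -21 - 6*C
G = 1957 (G = 0 + 1957 = 1957)
√(G + s(g(-3, 8))) = √(1957 + (-21 - 6*(-2))) = √(1957 + (-21 + 12)) = √(1957 - 9) = √1948 = 2*√487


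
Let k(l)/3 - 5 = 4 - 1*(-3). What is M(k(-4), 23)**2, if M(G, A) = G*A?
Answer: 685584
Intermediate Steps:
k(l) = 36 (k(l) = 15 + 3*(4 - 1*(-3)) = 15 + 3*(4 + 3) = 15 + 3*7 = 15 + 21 = 36)
M(G, A) = A*G
M(k(-4), 23)**2 = (23*36)**2 = 828**2 = 685584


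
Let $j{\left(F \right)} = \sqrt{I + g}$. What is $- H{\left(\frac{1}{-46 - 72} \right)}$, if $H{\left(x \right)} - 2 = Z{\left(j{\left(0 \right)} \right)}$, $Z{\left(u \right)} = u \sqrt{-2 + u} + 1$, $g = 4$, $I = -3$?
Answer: $-3 - i \approx -3.0 - 1.0 i$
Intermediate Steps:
$j{\left(F \right)} = 1$ ($j{\left(F \right)} = \sqrt{-3 + 4} = \sqrt{1} = 1$)
$Z{\left(u \right)} = 1 + u \sqrt{-2 + u}$
$H{\left(x \right)} = 3 + i$ ($H{\left(x \right)} = 2 + \left(1 + 1 \sqrt{-2 + 1}\right) = 2 + \left(1 + 1 \sqrt{-1}\right) = 2 + \left(1 + 1 i\right) = 2 + \left(1 + i\right) = 3 + i$)
$- H{\left(\frac{1}{-46 - 72} \right)} = - (3 + i) = -3 - i$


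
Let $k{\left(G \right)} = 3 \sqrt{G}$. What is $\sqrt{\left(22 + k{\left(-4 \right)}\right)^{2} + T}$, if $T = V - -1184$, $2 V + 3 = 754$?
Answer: $\frac{\sqrt{8030 + 1056 i}}{2} \approx 44.901 + 2.9398 i$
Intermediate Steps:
$V = \frac{751}{2}$ ($V = - \frac{3}{2} + \frac{1}{2} \cdot 754 = - \frac{3}{2} + 377 = \frac{751}{2} \approx 375.5$)
$T = \frac{3119}{2}$ ($T = \frac{751}{2} - -1184 = \frac{751}{2} + 1184 = \frac{3119}{2} \approx 1559.5$)
$\sqrt{\left(22 + k{\left(-4 \right)}\right)^{2} + T} = \sqrt{\left(22 + 3 \sqrt{-4}\right)^{2} + \frac{3119}{2}} = \sqrt{\left(22 + 3 \cdot 2 i\right)^{2} + \frac{3119}{2}} = \sqrt{\left(22 + 6 i\right)^{2} + \frac{3119}{2}} = \sqrt{\frac{3119}{2} + \left(22 + 6 i\right)^{2}}$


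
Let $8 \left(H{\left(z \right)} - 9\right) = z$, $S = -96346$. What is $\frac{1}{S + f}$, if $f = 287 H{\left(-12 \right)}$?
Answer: $- \frac{2}{188387} \approx -1.0616 \cdot 10^{-5}$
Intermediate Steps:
$H{\left(z \right)} = 9 + \frac{z}{8}$
$f = \frac{4305}{2}$ ($f = 287 \left(9 + \frac{1}{8} \left(-12\right)\right) = 287 \left(9 - \frac{3}{2}\right) = 287 \cdot \frac{15}{2} = \frac{4305}{2} \approx 2152.5$)
$\frac{1}{S + f} = \frac{1}{-96346 + \frac{4305}{2}} = \frac{1}{- \frac{188387}{2}} = - \frac{2}{188387}$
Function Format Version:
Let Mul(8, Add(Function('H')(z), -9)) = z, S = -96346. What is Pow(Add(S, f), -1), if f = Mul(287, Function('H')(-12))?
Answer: Rational(-2, 188387) ≈ -1.0616e-5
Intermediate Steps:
Function('H')(z) = Add(9, Mul(Rational(1, 8), z))
f = Rational(4305, 2) (f = Mul(287, Add(9, Mul(Rational(1, 8), -12))) = Mul(287, Add(9, Rational(-3, 2))) = Mul(287, Rational(15, 2)) = Rational(4305, 2) ≈ 2152.5)
Pow(Add(S, f), -1) = Pow(Add(-96346, Rational(4305, 2)), -1) = Pow(Rational(-188387, 2), -1) = Rational(-2, 188387)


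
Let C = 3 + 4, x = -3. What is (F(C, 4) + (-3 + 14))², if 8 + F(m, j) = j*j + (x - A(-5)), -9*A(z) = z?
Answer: 19321/81 ≈ 238.53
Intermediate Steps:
A(z) = -z/9
C = 7
F(m, j) = -104/9 + j² (F(m, j) = -8 + (j*j + (-3 - (-1)*(-5)/9)) = -8 + (j² + (-3 - 1*5/9)) = -8 + (j² + (-3 - 5/9)) = -8 + (j² - 32/9) = -8 + (-32/9 + j²) = -104/9 + j²)
(F(C, 4) + (-3 + 14))² = ((-104/9 + 4²) + (-3 + 14))² = ((-104/9 + 16) + 11)² = (40/9 + 11)² = (139/9)² = 19321/81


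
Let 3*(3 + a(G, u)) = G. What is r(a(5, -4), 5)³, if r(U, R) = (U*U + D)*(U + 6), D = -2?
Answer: -21952/19683 ≈ -1.1153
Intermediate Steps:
a(G, u) = -3 + G/3
r(U, R) = (-2 + U²)*(6 + U) (r(U, R) = (U*U - 2)*(U + 6) = (U² - 2)*(6 + U) = (-2 + U²)*(6 + U))
r(a(5, -4), 5)³ = (-12 + (-3 + (⅓)*5)³ - 2*(-3 + (⅓)*5) + 6*(-3 + (⅓)*5)²)³ = (-12 + (-3 + 5/3)³ - 2*(-3 + 5/3) + 6*(-3 + 5/3)²)³ = (-12 + (-4/3)³ - 2*(-4/3) + 6*(-4/3)²)³ = (-12 - 64/27 + 8/3 + 6*(16/9))³ = (-12 - 64/27 + 8/3 + 32/3)³ = (-28/27)³ = -21952/19683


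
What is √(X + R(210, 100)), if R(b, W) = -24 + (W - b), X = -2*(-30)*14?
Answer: √706 ≈ 26.571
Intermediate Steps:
X = 840 (X = 60*14 = 840)
R(b, W) = -24 + W - b
√(X + R(210, 100)) = √(840 + (-24 + 100 - 1*210)) = √(840 + (-24 + 100 - 210)) = √(840 - 134) = √706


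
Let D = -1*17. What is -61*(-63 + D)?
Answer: 4880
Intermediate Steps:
D = -17
-61*(-63 + D) = -61*(-63 - 17) = -61*(-80) = 4880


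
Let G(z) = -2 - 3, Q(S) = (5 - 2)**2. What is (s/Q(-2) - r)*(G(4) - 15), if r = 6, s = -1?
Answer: 1100/9 ≈ 122.22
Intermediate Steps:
Q(S) = 9 (Q(S) = 3**2 = 9)
G(z) = -5
(s/Q(-2) - r)*(G(4) - 15) = (-1/9 - 1*6)*(-5 - 15) = (-1*1/9 - 6)*(-20) = (-1/9 - 6)*(-20) = -55/9*(-20) = 1100/9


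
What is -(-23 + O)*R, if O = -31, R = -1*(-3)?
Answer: 162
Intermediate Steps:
R = 3
-(-23 + O)*R = -(-23 - 31)*3 = -(-54)*3 = -1*(-162) = 162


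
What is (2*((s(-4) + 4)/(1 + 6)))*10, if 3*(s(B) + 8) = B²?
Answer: 80/21 ≈ 3.8095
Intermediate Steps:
s(B) = -8 + B²/3
(2*((s(-4) + 4)/(1 + 6)))*10 = (2*(((-8 + (⅓)*(-4)²) + 4)/(1 + 6)))*10 = (2*(((-8 + (⅓)*16) + 4)/7))*10 = (2*(((-8 + 16/3) + 4)*(⅐)))*10 = (2*((-8/3 + 4)*(⅐)))*10 = (2*((4/3)*(⅐)))*10 = (2*(4/21))*10 = (8/21)*10 = 80/21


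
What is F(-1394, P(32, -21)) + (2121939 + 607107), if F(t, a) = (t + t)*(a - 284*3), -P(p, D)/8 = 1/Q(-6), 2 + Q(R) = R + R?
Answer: 35719802/7 ≈ 5.1028e+6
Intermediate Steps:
Q(R) = -2 + 2*R (Q(R) = -2 + (R + R) = -2 + 2*R)
P(p, D) = 4/7 (P(p, D) = -8/(-2 + 2*(-6)) = -8/(-2 - 12) = -8/(-14) = -8*(-1/14) = 4/7)
F(t, a) = 2*t*(-852 + a) (F(t, a) = (2*t)*(a - 852) = (2*t)*(-852 + a) = 2*t*(-852 + a))
F(-1394, P(32, -21)) + (2121939 + 607107) = 2*(-1394)*(-852 + 4/7) + (2121939 + 607107) = 2*(-1394)*(-5960/7) + 2729046 = 16616480/7 + 2729046 = 35719802/7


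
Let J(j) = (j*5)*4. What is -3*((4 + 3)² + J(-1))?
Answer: -87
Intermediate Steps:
J(j) = 20*j (J(j) = (5*j)*4 = 20*j)
-3*((4 + 3)² + J(-1)) = -3*((4 + 3)² + 20*(-1)) = -3*(7² - 20) = -3*(49 - 20) = -3*29 = -87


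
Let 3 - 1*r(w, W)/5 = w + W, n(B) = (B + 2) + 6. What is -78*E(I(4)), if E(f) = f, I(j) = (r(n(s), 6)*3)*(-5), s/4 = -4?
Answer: 29250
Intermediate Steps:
s = -16 (s = 4*(-4) = -16)
n(B) = 8 + B (n(B) = (2 + B) + 6 = 8 + B)
r(w, W) = 15 - 5*W - 5*w (r(w, W) = 15 - 5*(w + W) = 15 - 5*(W + w) = 15 + (-5*W - 5*w) = 15 - 5*W - 5*w)
I(j) = -375 (I(j) = ((15 - 5*6 - 5*(8 - 16))*3)*(-5) = ((15 - 30 - 5*(-8))*3)*(-5) = ((15 - 30 + 40)*3)*(-5) = (25*3)*(-5) = 75*(-5) = -375)
-78*E(I(4)) = -78*(-375) = 29250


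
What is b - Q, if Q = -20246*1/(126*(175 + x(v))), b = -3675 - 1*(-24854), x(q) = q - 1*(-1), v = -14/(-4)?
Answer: 479025689/22617 ≈ 21180.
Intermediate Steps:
v = 7/2 (v = -14*(-1/4) = 7/2 ≈ 3.5000)
x(q) = 1 + q (x(q) = q + 1 = 1 + q)
b = 21179 (b = -3675 + 24854 = 21179)
Q = -20246/22617 (Q = -20246*1/(126*(175 + (1 + 7/2))) = -20246*1/(126*(175 + 9/2)) = -20246/(126*(359/2)) = -20246/22617 ≈ -0.89517)
b - Q = 21179 - 1*(-20246/22617) = 21179 + 20246/22617 = 479025689/22617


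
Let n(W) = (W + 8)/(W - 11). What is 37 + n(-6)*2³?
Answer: 613/17 ≈ 36.059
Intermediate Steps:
n(W) = (8 + W)/(-11 + W)
37 + n(-6)*2³ = 37 + ((8 - 6)/(-11 - 6))*2³ = 37 + (2/(-17))*8 = 37 - 1/17*2*8 = 37 - 2/17*8 = 37 - 16/17 = 613/17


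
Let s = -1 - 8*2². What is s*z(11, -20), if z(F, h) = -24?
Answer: 792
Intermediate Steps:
s = -33 (s = -1 - 8*4 = -1 - 32 = -33)
s*z(11, -20) = -33*(-24) = 792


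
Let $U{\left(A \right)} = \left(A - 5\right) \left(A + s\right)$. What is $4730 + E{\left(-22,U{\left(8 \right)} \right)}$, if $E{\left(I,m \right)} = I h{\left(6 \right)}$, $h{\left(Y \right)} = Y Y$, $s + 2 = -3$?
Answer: $3938$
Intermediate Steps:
$s = -5$ ($s = -2 - 3 = -5$)
$h{\left(Y \right)} = Y^{2}$
$U{\left(A \right)} = \left(-5 + A\right)^{2}$ ($U{\left(A \right)} = \left(A - 5\right) \left(A - 5\right) = \left(-5 + A\right) \left(-5 + A\right) = \left(-5 + A\right)^{2}$)
$E{\left(I,m \right)} = 36 I$ ($E{\left(I,m \right)} = I 6^{2} = I 36 = 36 I$)
$4730 + E{\left(-22,U{\left(8 \right)} \right)} = 4730 + 36 \left(-22\right) = 4730 - 792 = 3938$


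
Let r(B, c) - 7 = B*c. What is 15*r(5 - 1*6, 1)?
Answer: 90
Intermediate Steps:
r(B, c) = 7 + B*c
15*r(5 - 1*6, 1) = 15*(7 + (5 - 1*6)*1) = 15*(7 + (5 - 6)*1) = 15*(7 - 1*1) = 15*(7 - 1) = 15*6 = 90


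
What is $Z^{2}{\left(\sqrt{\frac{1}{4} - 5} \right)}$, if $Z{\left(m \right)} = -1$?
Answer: $1$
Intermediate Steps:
$Z^{2}{\left(\sqrt{\frac{1}{4} - 5} \right)} = \left(-1\right)^{2} = 1$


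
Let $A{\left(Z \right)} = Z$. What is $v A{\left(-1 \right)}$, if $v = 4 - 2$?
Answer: $-2$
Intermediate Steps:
$v = 2$ ($v = 4 - 2 = 2$)
$v A{\left(-1 \right)} = 2 \left(-1\right) = -2$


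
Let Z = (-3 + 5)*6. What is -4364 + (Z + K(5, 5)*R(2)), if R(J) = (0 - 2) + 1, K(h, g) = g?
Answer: -4357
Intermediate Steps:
R(J) = -1 (R(J) = -2 + 1 = -1)
Z = 12 (Z = 2*6 = 12)
-4364 + (Z + K(5, 5)*R(2)) = -4364 + (12 + 5*(-1)) = -4364 + (12 - 5) = -4364 + 7 = -4357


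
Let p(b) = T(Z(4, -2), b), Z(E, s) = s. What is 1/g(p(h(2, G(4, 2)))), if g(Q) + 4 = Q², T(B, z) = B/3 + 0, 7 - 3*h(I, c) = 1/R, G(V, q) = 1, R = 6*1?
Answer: -9/32 ≈ -0.28125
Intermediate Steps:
R = 6
h(I, c) = 41/18 (h(I, c) = 7/3 - ⅓/6 = 7/3 - ⅓*⅙ = 7/3 - 1/18 = 41/18)
T(B, z) = B/3 (T(B, z) = B/3 + 0 = B/3)
p(b) = -⅔ (p(b) = (⅓)*(-2) = -⅔)
g(Q) = -4 + Q²
1/g(p(h(2, G(4, 2)))) = 1/(-4 + (-⅔)²) = 1/(-4 + 4/9) = 1/(-32/9) = -9/32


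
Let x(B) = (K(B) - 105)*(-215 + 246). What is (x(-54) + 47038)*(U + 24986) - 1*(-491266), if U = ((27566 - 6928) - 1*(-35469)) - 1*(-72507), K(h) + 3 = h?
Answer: 6454148866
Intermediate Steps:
K(h) = -3 + h
x(B) = -3348 + 31*B (x(B) = ((-3 + B) - 105)*(-215 + 246) = (-108 + B)*31 = -3348 + 31*B)
U = 128614 (U = (20638 + 35469) + 72507 = 56107 + 72507 = 128614)
(x(-54) + 47038)*(U + 24986) - 1*(-491266) = ((-3348 + 31*(-54)) + 47038)*(128614 + 24986) - 1*(-491266) = ((-3348 - 1674) + 47038)*153600 + 491266 = (-5022 + 47038)*153600 + 491266 = 42016*153600 + 491266 = 6453657600 + 491266 = 6454148866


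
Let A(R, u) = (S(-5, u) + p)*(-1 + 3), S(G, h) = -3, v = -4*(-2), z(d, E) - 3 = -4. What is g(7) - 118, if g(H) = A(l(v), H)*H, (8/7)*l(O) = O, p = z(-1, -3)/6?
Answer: -487/3 ≈ -162.33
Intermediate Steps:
z(d, E) = -1 (z(d, E) = 3 - 4 = -1)
v = 8
p = -1/6 ≈ -0.16667
l(O) = 7*O/8
A(R, u) = -19/3 (A(R, u) = (-3 - 1/6)*(-1 + 3) = -19/6*2 = -19/3)
g(H) = -19*H/3
g(7) - 118 = -19/3*7 - 118 = -133/3 - 118 = -487/3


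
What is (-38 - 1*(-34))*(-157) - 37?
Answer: 591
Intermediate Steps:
(-38 - 1*(-34))*(-157) - 37 = (-38 + 34)*(-157) - 37 = -4*(-157) - 37 = 628 - 37 = 591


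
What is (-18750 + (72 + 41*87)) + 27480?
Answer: 12369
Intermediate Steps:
(-18750 + (72 + 41*87)) + 27480 = (-18750 + (72 + 3567)) + 27480 = (-18750 + 3639) + 27480 = -15111 + 27480 = 12369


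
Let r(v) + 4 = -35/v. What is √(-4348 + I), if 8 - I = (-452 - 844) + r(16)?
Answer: I*√48605/4 ≈ 55.116*I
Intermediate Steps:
r(v) = -4 - 35/v
I = 20963/16 (I = 8 - ((-452 - 844) + (-4 - 35/16)) = 8 - (-1296 + (-4 - 35*1/16)) = 8 - (-1296 + (-4 - 35/16)) = 8 - (-1296 - 99/16) = 8 - 1*(-20835/16) = 8 + 20835/16 = 20963/16 ≈ 1310.2)
√(-4348 + I) = √(-4348 + 20963/16) = √(-48605/16) = I*√48605/4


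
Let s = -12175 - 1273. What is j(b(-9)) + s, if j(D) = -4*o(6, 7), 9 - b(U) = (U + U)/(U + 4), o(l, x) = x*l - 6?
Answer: -13592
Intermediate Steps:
o(l, x) = -6 + l*x (o(l, x) = l*x - 6 = -6 + l*x)
b(U) = 9 - 2*U/(4 + U) (b(U) = 9 - (U + U)/(U + 4) = 9 - 2*U/(4 + U))
j(D) = -144 (j(D) = -4*(-6 + 6*7) = -4*(-6 + 42) = -4*36 = -144)
s = -13448
j(b(-9)) + s = -144 - 13448 = -13592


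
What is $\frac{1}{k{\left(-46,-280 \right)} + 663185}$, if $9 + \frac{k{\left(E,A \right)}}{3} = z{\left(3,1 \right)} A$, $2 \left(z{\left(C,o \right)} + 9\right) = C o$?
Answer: $\frac{1}{669458} \approx 1.4937 \cdot 10^{-6}$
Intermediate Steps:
$z{\left(C,o \right)} = -9 + \frac{C o}{2}$
$k{\left(E,A \right)} = -27 - \frac{45 A}{2}$ ($k{\left(E,A \right)} = -27 + 3 \left(-9 + \frac{1}{2} \cdot 3 \cdot 1\right) A = -27 + 3 \left(-9 + \frac{3}{2}\right) A = -27 + 3 \left(- \frac{15 A}{2}\right) = -27 - \frac{45 A}{2}$)
$\frac{1}{k{\left(-46,-280 \right)} + 663185} = \frac{1}{\left(-27 - -6300\right) + 663185} = \frac{1}{\left(-27 + 6300\right) + 663185} = \frac{1}{6273 + 663185} = \frac{1}{669458}$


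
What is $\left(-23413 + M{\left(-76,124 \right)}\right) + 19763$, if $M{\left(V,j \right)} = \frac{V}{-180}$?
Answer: $- \frac{164231}{45} \approx -3649.6$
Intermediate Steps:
$M{\left(V,j \right)} = - \frac{V}{180}$ ($M{\left(V,j \right)} = V \left(- \frac{1}{180}\right) = - \frac{V}{180}$)
$\left(-23413 + M{\left(-76,124 \right)}\right) + 19763 = \left(-23413 - - \frac{19}{45}\right) + 19763 = \left(-23413 + \frac{19}{45}\right) + 19763 = - \frac{1053566}{45} + 19763 = - \frac{164231}{45}$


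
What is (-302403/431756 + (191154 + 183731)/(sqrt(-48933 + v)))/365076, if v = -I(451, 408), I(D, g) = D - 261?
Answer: -100801/52541251152 - 374885*I*sqrt(49123)/17933628348 ≈ -1.9185e-6 - 0.0046331*I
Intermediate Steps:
I(D, g) = -261 + D
v = -190 (v = -(-261 + 451) = -1*190 = -190)
(-302403/431756 + (191154 + 183731)/(sqrt(-48933 + v)))/365076 = (-302403/431756 + (191154 + 183731)/(sqrt(-48933 - 190)))/365076 = (-302403*1/431756 + 374885/(sqrt(-49123)))*(1/365076) = (-302403/431756 + 374885/((I*sqrt(49123))))*(1/365076) = (-302403/431756 + 374885*(-I*sqrt(49123)/49123))*(1/365076) = (-302403/431756 - 374885*I*sqrt(49123)/49123)*(1/365076) = -100801/52541251152 - 374885*I*sqrt(49123)/17933628348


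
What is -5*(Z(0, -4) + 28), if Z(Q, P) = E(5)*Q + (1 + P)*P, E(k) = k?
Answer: -200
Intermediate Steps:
Z(Q, P) = 5*Q + P*(1 + P) (Z(Q, P) = 5*Q + (1 + P)*P = 5*Q + P*(1 + P))
-5*(Z(0, -4) + 28) = -5*((-4 + (-4)² + 5*0) + 28) = -5*((-4 + 16 + 0) + 28) = -5*(12 + 28) = -5*40 = -200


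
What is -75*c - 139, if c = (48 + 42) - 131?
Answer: 2936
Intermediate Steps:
c = -41 (c = 90 - 131 = -41)
-75*c - 139 = -75*(-41) - 139 = 3075 - 139 = 2936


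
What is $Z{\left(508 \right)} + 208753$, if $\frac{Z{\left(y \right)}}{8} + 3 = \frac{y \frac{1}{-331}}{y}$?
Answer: $\frac{69089291}{331} \approx 2.0873 \cdot 10^{5}$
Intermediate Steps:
$Z{\left(y \right)} = - \frac{7952}{331}$ ($Z{\left(y \right)} = -24 + 8 \frac{y \frac{1}{-331}}{y} = -24 + 8 \frac{y \left(- \frac{1}{331}\right)}{y} = -24 + 8 \frac{\left(- \frac{1}{331}\right) y}{y} = -24 + 8 \left(- \frac{1}{331}\right) = -24 - \frac{8}{331} = - \frac{7952}{331}$)
$Z{\left(508 \right)} + 208753 = - \frac{7952}{331} + 208753 = \frac{69089291}{331}$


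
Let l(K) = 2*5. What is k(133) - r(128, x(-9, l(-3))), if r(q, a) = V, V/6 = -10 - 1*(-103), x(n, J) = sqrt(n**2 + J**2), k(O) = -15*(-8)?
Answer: -438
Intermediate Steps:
k(O) = 120
l(K) = 10
x(n, J) = sqrt(J**2 + n**2)
V = 558 (V = 6*(-10 - 1*(-103)) = 6*(-10 + 103) = 6*93 = 558)
r(q, a) = 558
k(133) - r(128, x(-9, l(-3))) = 120 - 1*558 = 120 - 558 = -438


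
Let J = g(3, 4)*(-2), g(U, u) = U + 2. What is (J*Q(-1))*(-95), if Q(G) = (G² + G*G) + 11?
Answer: 12350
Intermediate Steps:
Q(G) = 11 + 2*G² (Q(G) = (G² + G²) + 11 = 2*G² + 11 = 11 + 2*G²)
g(U, u) = 2 + U
J = -10 (J = (2 + 3)*(-2) = 5*(-2) = -10)
(J*Q(-1))*(-95) = -10*(11 + 2*(-1)²)*(-95) = -10*(11 + 2*1)*(-95) = -10*(11 + 2)*(-95) = -10*13*(-95) = -130*(-95) = 12350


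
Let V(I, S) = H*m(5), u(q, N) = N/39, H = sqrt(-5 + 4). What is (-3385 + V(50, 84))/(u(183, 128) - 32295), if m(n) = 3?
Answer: 132015/1259377 - 117*I/1259377 ≈ 0.10483 - 9.2903e-5*I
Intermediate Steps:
H = I (H = sqrt(-1) = I ≈ 1.0*I)
u(q, N) = N/39 (u(q, N) = N*(1/39) = N/39)
V(I, S) = 3*I (V(I, S) = I*3 = 3*I)
(-3385 + V(50, 84))/(u(183, 128) - 32295) = (-3385 + 3*I)/((1/39)*128 - 32295) = (-3385 + 3*I)/(128/39 - 32295) = (-3385 + 3*I)/(-1259377/39) = (-3385 + 3*I)*(-39/1259377) = 132015/1259377 - 117*I/1259377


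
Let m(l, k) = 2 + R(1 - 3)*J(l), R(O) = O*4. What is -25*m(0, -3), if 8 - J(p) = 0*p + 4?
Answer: 750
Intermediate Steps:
R(O) = 4*O
J(p) = 4 (J(p) = 8 - (0*p + 4) = 8 - (0 + 4) = 8 - 1*4 = 8 - 4 = 4)
m(l, k) = -30 (m(l, k) = 2 + (4*(1 - 3))*4 = 2 + (4*(-2))*4 = 2 - 8*4 = 2 - 32 = -30)
-25*m(0, -3) = -25*(-30) = -1*(-750) = 750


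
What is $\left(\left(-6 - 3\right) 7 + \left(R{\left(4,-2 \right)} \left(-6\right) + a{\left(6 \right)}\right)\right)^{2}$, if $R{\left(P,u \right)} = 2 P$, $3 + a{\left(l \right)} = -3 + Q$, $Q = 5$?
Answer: $12544$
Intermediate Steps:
$a{\left(l \right)} = -1$ ($a{\left(l \right)} = -3 + \left(-3 + 5\right) = -3 + 2 = -1$)
$\left(\left(-6 - 3\right) 7 + \left(R{\left(4,-2 \right)} \left(-6\right) + a{\left(6 \right)}\right)\right)^{2} = \left(\left(-6 - 3\right) 7 + \left(2 \cdot 4 \left(-6\right) - 1\right)\right)^{2} = \left(\left(-9\right) 7 + \left(8 \left(-6\right) - 1\right)\right)^{2} = \left(-63 - 49\right)^{2} = \left(-112\right)^{2} = 12544$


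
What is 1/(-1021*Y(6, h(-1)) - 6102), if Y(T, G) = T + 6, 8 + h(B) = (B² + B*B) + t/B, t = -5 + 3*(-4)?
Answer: -1/18354 ≈ -5.4484e-5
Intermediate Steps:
t = -17 (t = -5 - 12 = -17)
h(B) = -8 - 17/B + 2*B² (h(B) = -8 + ((B² + B*B) - 17/B) = -8 + ((B² + B²) - 17/B) = -8 + (2*B² - 17/B) = -8 + (-17/B + 2*B²) = -8 - 17/B + 2*B²)
Y(T, G) = 6 + T
1/(-1021*Y(6, h(-1)) - 6102) = 1/(-1021*(6 + 6) - 6102) = 1/(-1021*12 - 6102) = 1/(-12252 - 6102) = 1/(-18354) = -1/18354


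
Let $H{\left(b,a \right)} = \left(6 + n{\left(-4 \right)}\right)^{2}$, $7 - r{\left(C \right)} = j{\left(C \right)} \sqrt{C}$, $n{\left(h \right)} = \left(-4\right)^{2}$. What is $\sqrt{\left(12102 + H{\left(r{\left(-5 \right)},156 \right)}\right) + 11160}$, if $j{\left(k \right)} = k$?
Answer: $\sqrt{23746} \approx 154.1$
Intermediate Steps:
$n{\left(h \right)} = 16$
$r{\left(C \right)} = 7 - C^{\frac{3}{2}}$ ($r{\left(C \right)} = 7 - C \sqrt{C} = 7 - C^{\frac{3}{2}}$)
$H{\left(b,a \right)} = 484$ ($H{\left(b,a \right)} = \left(6 + 16\right)^{2} = 22^{2} = 484$)
$\sqrt{\left(12102 + H{\left(r{\left(-5 \right)},156 \right)}\right) + 11160} = \sqrt{\left(12102 + 484\right) + 11160} = \sqrt{12586 + 11160} = \sqrt{23746}$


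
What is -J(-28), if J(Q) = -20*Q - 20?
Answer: -540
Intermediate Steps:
J(Q) = -20 - 20*Q
-J(-28) = -(-20 - 20*(-28)) = -(-20 + 560) = -1*540 = -540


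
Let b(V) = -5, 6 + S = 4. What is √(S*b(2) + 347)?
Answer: √357 ≈ 18.894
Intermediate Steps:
S = -2 (S = -6 + 4 = -2)
√(S*b(2) + 347) = √(-2*(-5) + 347) = √(10 + 347) = √357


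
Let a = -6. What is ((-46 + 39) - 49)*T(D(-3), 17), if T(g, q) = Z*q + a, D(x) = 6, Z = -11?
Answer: 10808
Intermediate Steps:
T(g, q) = -6 - 11*q (T(g, q) = -11*q - 6 = -6 - 11*q)
((-46 + 39) - 49)*T(D(-3), 17) = ((-46 + 39) - 49)*(-6 - 11*17) = (-7 - 49)*(-6 - 187) = -56*(-193) = 10808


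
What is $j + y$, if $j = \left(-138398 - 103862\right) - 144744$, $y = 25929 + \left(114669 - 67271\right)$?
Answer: $-313677$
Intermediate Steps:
$y = 73327$ ($y = 25929 + 47398 = 73327$)
$j = -387004$ ($j = -242260 - 144744 = -387004$)
$j + y = -387004 + 73327 = -313677$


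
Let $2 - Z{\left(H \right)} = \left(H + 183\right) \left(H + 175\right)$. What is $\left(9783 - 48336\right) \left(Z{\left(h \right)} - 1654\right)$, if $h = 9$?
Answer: $1425689940$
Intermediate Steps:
$Z{\left(H \right)} = 2 - \left(175 + H\right) \left(183 + H\right)$ ($Z{\left(H \right)} = 2 - \left(H + 183\right) \left(H + 175\right) = 2 - \left(183 + H\right) \left(175 + H\right) = 2 - \left(175 + H\right) \left(183 + H\right)$)
$\left(9783 - 48336\right) \left(Z{\left(h \right)} - 1654\right) = \left(9783 - 48336\right) \left(\left(-32023 - 9^{2} - 3222\right) - 1654\right) = - 38553 \left(\left(-32023 - 81 - 3222\right) - 1654\right) = - 38553 \left(-35326 - 1654\right) = \left(-38553\right) \left(-36980\right) = 1425689940$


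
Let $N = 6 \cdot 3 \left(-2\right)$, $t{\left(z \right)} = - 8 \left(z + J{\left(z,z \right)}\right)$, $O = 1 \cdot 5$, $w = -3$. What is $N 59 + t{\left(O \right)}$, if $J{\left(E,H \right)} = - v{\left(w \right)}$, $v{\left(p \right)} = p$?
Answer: $-2188$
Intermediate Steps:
$O = 5$
$J{\left(E,H \right)} = 3$ ($J{\left(E,H \right)} = \left(-1\right) \left(-3\right) = 3$)
$t{\left(z \right)} = -24 - 8 z$ ($t{\left(z \right)} = - 8 \left(z + 3\right) = - 8 \left(3 + z\right) = -24 - 8 z$)
$N = -36$ ($N = 18 \left(-2\right) = -36$)
$N 59 + t{\left(O \right)} = \left(-36\right) 59 - 64 = -2124 - 64 = -2188$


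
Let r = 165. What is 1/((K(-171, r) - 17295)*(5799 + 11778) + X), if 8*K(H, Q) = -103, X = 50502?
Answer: -8/2433360135 ≈ -3.2876e-9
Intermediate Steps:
K(H, Q) = -103/8 (K(H, Q) = (⅛)*(-103) = -103/8)
1/((K(-171, r) - 17295)*(5799 + 11778) + X) = 1/((-103/8 - 17295)*(5799 + 11778) + 50502) = 1/(-138463/8*17577 + 50502) = 1/(-2433764151/8 + 50502) = 1/(-2433360135/8) = -8/2433360135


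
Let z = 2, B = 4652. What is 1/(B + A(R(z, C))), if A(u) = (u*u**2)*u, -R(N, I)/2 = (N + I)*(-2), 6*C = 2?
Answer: 81/991468 ≈ 8.1697e-5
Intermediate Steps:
C = 1/3 (C = (1/6)*2 = 1/3 ≈ 0.33333)
R(N, I) = 4*I + 4*N (R(N, I) = -2*(N + I)*(-2) = -2*(I + N)*(-2) = -2*(-2*I - 2*N) = 4*I + 4*N)
A(u) = u**4 (A(u) = u**3*u = u**4)
1/(B + A(R(z, C))) = 1/(4652 + (4*(1/3) + 4*2)**4) = 1/(4652 + (4/3 + 8)**4) = 1/(4652 + (28/3)**4) = 1/(4652 + 614656/81) = 1/(991468/81) = 81/991468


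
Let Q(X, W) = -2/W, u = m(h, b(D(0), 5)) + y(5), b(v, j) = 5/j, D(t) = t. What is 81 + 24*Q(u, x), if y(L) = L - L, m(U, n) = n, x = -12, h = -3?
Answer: 85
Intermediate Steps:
y(L) = 0
u = 1 (u = 5/5 + 0 = 5*(1/5) + 0 = 1 + 0 = 1)
81 + 24*Q(u, x) = 81 + 24*(-2/(-12)) = 81 + 24*(-2*(-1/12)) = 81 + 24*(1/6) = 81 + 4 = 85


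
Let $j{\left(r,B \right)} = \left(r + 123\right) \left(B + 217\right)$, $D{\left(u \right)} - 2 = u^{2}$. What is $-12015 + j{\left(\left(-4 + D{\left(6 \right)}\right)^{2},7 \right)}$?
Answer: $274481$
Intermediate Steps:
$D{\left(u \right)} = 2 + u^{2}$
$j{\left(r,B \right)} = \left(123 + r\right) \left(217 + B\right)$
$-12015 + j{\left(\left(-4 + D{\left(6 \right)}\right)^{2},7 \right)} = -12015 + \left(26691 + 123 \cdot 7 + 217 \left(-4 + \left(2 + 6^{2}\right)\right)^{2} + 7 \left(-4 + \left(2 + 6^{2}\right)\right)^{2}\right) = -12015 + \left(26691 + 861 + 217 \left(-4 + \left(2 + 36\right)\right)^{2} + 7 \left(-4 + \left(2 + 36\right)\right)^{2}\right) = -12015 + \left(26691 + 861 + 217 \left(-4 + 38\right)^{2} + 7 \left(-4 + 38\right)^{2}\right) = -12015 + \left(26691 + 861 + 217 \cdot 34^{2} + 7 \cdot 34^{2}\right) = -12015 + \left(26691 + 861 + 217 \cdot 1156 + 7 \cdot 1156\right) = -12015 + \left(26691 + 861 + 250852 + 8092\right) = -12015 + 286496 = 274481$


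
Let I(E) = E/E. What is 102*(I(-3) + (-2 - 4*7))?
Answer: -2958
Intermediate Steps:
I(E) = 1
102*(I(-3) + (-2 - 4*7)) = 102*(1 + (-2 - 4*7)) = 102*(1 + (-2 - 28)) = 102*(1 - 30) = 102*(-29) = -2958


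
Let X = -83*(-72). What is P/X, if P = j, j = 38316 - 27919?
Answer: 10397/5976 ≈ 1.7398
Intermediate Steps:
X = 5976
j = 10397
P = 10397
P/X = 10397/5976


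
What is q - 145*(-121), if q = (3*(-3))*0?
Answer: 17545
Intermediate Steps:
q = 0 (q = -9*0 = 0)
q - 145*(-121) = 0 - 145*(-121) = 0 + 17545 = 17545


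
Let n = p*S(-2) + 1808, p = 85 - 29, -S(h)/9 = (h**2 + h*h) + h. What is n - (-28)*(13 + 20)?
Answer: -292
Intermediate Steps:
S(h) = -18*h**2 - 9*h (S(h) = -9*((h**2 + h*h) + h) = -9*((h**2 + h**2) + h) = -9*(2*h**2 + h) = -9*(h + 2*h**2) = -18*h**2 - 9*h)
p = 56
n = -1216 (n = 56*(-9*(-2)*(1 + 2*(-2))) + 1808 = 56*(-9*(-2)*(1 - 4)) + 1808 = 56*(-9*(-2)*(-3)) + 1808 = 56*(-54) + 1808 = -3024 + 1808 = -1216)
n - (-28)*(13 + 20) = -1216 - (-28)*(13 + 20) = -1216 - (-28)*33 = -1216 - 1*(-924) = -1216 + 924 = -292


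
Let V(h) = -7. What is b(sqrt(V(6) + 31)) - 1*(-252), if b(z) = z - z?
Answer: 252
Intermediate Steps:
b(z) = 0
b(sqrt(V(6) + 31)) - 1*(-252) = 0 - 1*(-252) = 0 + 252 = 252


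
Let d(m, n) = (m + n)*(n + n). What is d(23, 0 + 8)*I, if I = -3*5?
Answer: -7440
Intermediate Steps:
I = -15
d(m, n) = 2*n*(m + n) (d(m, n) = (m + n)*(2*n) = 2*n*(m + n))
d(23, 0 + 8)*I = (2*(0 + 8)*(23 + (0 + 8)))*(-15) = (2*8*(23 + 8))*(-15) = (2*8*31)*(-15) = 496*(-15) = -7440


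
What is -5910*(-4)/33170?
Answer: 2364/3317 ≈ 0.71269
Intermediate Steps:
-5910*(-4)/33170 = -1970*(-12)*(1/33170) = 23640*(1/33170) = 2364/3317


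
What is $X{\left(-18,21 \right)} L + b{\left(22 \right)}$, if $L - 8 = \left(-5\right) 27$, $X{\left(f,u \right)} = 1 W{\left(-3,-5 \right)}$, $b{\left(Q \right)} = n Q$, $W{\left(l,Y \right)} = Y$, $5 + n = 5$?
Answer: $635$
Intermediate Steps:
$n = 0$ ($n = -5 + 5 = 0$)
$b{\left(Q \right)} = 0$ ($b{\left(Q \right)} = 0 Q = 0$)
$X{\left(f,u \right)} = -5$ ($X{\left(f,u \right)} = 1 \left(-5\right) = -5$)
$L = -127$ ($L = 8 - 135 = -127$)
$X{\left(-18,21 \right)} L + b{\left(22 \right)} = \left(-5\right) \left(-127\right) + 0 = 635 + 0 = 635$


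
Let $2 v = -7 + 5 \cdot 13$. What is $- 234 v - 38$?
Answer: $-6824$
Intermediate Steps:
$v = 29$ ($v = \frac{-7 + 5 \cdot 13}{2} = \frac{-7 + 65}{2} = \frac{1}{2} \cdot 58 = 29$)
$- 234 v - 38 = \left(-234\right) 29 - 38 = -6786 - 38 = -6824$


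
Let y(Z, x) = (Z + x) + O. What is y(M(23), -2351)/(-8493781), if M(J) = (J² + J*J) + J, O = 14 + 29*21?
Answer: 647/8493781 ≈ 7.6173e-5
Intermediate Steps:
O = 623 (O = 14 + 609 = 623)
M(J) = J + 2*J² (M(J) = (J² + J²) + J = 2*J² + J = J + 2*J²)
y(Z, x) = 623 + Z + x (y(Z, x) = (Z + x) + 623 = 623 + Z + x)
y(M(23), -2351)/(-8493781) = (623 + 23*(1 + 2*23) - 2351)/(-8493781) = (623 + 23*(1 + 46) - 2351)*(-1/8493781) = (623 + 23*47 - 2351)*(-1/8493781) = (623 + 1081 - 2351)*(-1/8493781) = -647*(-1/8493781) = 647/8493781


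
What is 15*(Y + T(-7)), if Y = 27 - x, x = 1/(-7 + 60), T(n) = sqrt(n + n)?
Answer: 21450/53 + 15*I*sqrt(14) ≈ 404.72 + 56.125*I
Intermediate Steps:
T(n) = sqrt(2)*sqrt(n) (T(n) = sqrt(2*n) = sqrt(2)*sqrt(n))
x = 1/53 ≈ 0.018868
Y = 1430/53 (Y = 27 - 1*1/53 = 27 - 1/53 = 1430/53 ≈ 26.981)
15*(Y + T(-7)) = 15*(1430/53 + sqrt(2)*sqrt(-7)) = 15*(1430/53 + sqrt(2)*(I*sqrt(7))) = 15*(1430/53 + I*sqrt(14)) = 21450/53 + 15*I*sqrt(14)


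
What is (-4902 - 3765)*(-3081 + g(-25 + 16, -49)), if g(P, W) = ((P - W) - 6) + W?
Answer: 26833032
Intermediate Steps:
g(P, W) = -6 + P (g(P, W) = (-6 + P - W) + W = -6 + P)
(-4902 - 3765)*(-3081 + g(-25 + 16, -49)) = (-4902 - 3765)*(-3081 + (-6 + (-25 + 16))) = -8667*(-3081 + (-6 - 9)) = -8667*(-3081 - 15) = -8667*(-3096) = 26833032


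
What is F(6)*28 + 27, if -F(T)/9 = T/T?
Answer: -225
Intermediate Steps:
F(T) = -9 (F(T) = -9*T/T = -9*1 = -9)
F(6)*28 + 27 = -9*28 + 27 = -252 + 27 = -225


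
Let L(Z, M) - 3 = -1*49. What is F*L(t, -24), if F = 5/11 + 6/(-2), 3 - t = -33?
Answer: 1288/11 ≈ 117.09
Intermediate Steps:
t = 36 (t = 3 - 1*(-33) = 3 + 33 = 36)
L(Z, M) = -46 (L(Z, M) = 3 - 1*49 = 3 - 49 = -46)
F = -28/11 (F = 5*(1/11) + 6*(-½) = 5/11 - 3 = -28/11 ≈ -2.5455)
F*L(t, -24) = -28/11*(-46) = 1288/11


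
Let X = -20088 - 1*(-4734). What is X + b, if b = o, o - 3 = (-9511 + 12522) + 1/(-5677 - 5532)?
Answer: -138319061/11209 ≈ -12340.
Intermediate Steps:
X = -15354 (X = -20088 + 4734 = -15354)
o = 33783925/11209 (o = 3 + ((-9511 + 12522) + 1/(-5677 - 5532)) = 3 + (3011 + 1/(-11209)) = 3 + (3011 - 1/11209) = 3 + 33750298/11209 = 33783925/11209 ≈ 3014.0)
b = 33783925/11209 ≈ 3014.0
X + b = -15354 + 33783925/11209 = -138319061/11209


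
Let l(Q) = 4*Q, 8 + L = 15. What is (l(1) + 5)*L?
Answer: 63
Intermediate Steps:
L = 7 (L = -8 + 15 = 7)
(l(1) + 5)*L = (4*1 + 5)*7 = (4 + 5)*7 = 9*7 = 63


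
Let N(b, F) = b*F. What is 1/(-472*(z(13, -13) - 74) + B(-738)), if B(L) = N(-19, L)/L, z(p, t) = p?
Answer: 1/28773 ≈ 3.4755e-5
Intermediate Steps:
N(b, F) = F*b
B(L) = -19 (B(L) = (L*(-19))/L = (-19*L)/L = -19)
1/(-472*(z(13, -13) - 74) + B(-738)) = 1/(-472*(13 - 74) - 19) = 1/(-472*(-61) - 19) = 1/(28792 - 19) = 1/28773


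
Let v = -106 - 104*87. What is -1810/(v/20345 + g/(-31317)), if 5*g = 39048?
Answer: 2957003335/1142467 ≈ 2588.3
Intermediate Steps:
g = 39048/5 (g = (1/5)*39048 = 39048/5 ≈ 7809.6)
v = -9154 (v = -106 - 9048 = -9154)
-1810/(v/20345 + g/(-31317)) = -1810/(-9154/20345 + (39048/5)/(-31317)) = -1810/(-9154*1/20345 + (39048/5)*(-1/31317)) = -1810/(-9154/20345 - 13016/52195) = -1810/(-2284934/3267407) = -1810*(-3267407/2284934) = 2957003335/1142467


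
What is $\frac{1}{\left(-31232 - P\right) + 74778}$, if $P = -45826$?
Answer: $\frac{1}{89372} \approx 1.1189 \cdot 10^{-5}$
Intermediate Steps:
$\frac{1}{\left(-31232 - P\right) + 74778} = \frac{1}{\left(-31232 - -45826\right) + 74778} = \frac{1}{\left(-31232 + 45826\right) + 74778} = \frac{1}{14594 + 74778} = \frac{1}{89372}$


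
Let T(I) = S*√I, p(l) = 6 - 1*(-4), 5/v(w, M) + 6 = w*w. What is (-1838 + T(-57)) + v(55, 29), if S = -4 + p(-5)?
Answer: -5548917/3019 + 6*I*√57 ≈ -1838.0 + 45.299*I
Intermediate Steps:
v(w, M) = 5/(-6 + w²) (v(w, M) = 5/(-6 + w*w) = 5/(-6 + w²))
p(l) = 10 (p(l) = 6 + 4 = 10)
S = 6 (S = -4 + 10 = 6)
T(I) = 6*√I
(-1838 + T(-57)) + v(55, 29) = (-1838 + 6*√(-57)) + 5/(-6 + 55²) = (-1838 + 6*(I*√57)) + 5/(-6 + 3025) = (-1838 + 6*I*√57) + 5/3019 = -5548917/3019 + 6*I*√57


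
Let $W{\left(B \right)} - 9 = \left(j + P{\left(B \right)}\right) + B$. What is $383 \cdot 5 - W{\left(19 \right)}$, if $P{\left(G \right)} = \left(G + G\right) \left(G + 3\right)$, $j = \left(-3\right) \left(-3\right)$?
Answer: $1042$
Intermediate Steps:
$j = 9$
$P{\left(G \right)} = 2 G \left(3 + G\right)$
$W{\left(B \right)} = 18 + B + 2 B \left(3 + B\right)$ ($W{\left(B \right)} = 9 + \left(\left(9 + 2 B \left(3 + B\right)\right) + B\right) = 9 + \left(9 + B + 2 B \left(3 + B\right)\right) = 18 + B + 2 B \left(3 + B\right)$)
$383 \cdot 5 - W{\left(19 \right)} = 383 \cdot 5 - \left(18 + 19 + 2 \cdot 19 \left(3 + 19\right)\right) = 1915 - \left(18 + 19 + 2 \cdot 19 \cdot 22\right) = 1915 - \left(18 + 19 + 836\right) = 1915 - 873 = 1042$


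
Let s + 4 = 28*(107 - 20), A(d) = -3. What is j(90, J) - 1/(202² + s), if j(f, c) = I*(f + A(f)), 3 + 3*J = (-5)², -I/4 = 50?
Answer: -752306401/43236 ≈ -17400.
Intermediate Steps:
I = -200 (I = -4*50 = -200)
J = 22/3 (J = -1 + (⅓)*(-5)² = -1 + (⅓)*25 = -1 + 25/3 = 22/3 ≈ 7.3333)
j(f, c) = 600 - 200*f (j(f, c) = -200*(f - 3) = -200*(-3 + f) = 600 - 200*f)
s = 2432 (s = -4 + 28*(107 - 20) = -4 + 28*87 = -4 + 2436 = 2432)
j(90, J) - 1/(202² + s) = (600 - 200*90) - 1/(202² + 2432) = (600 - 18000) - 1/(40804 + 2432) = -17400 - 1/43236 = -752306401/43236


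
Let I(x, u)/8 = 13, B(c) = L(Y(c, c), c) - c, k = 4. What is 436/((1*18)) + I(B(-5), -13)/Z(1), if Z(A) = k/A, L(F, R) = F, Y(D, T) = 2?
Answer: 452/9 ≈ 50.222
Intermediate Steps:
B(c) = 2 - c
I(x, u) = 104 (I(x, u) = 8*13 = 104)
Z(A) = 4/A
436/((1*18)) + I(B(-5), -13)/Z(1) = 436/((1*18)) + 104/((4/1)) = 436/18 + 104/((4*1)) = 436*(1/18) + 104/4 = 218/9 + 104*(1/4) = 218/9 + 26 = 452/9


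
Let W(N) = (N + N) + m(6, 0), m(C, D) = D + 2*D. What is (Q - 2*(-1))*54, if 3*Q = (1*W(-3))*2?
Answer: -108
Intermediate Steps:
m(C, D) = 3*D
W(N) = 2*N (W(N) = (N + N) + 3*0 = 2*N + 0 = 2*N)
Q = -4 (Q = ((1*(2*(-3)))*2)/3 = ((1*(-6))*2)/3 = (-6*2)/3 = (⅓)*(-12) = -4)
(Q - 2*(-1))*54 = (-4 - 2*(-1))*54 = (-4 + 2)*54 = -2*54 = -108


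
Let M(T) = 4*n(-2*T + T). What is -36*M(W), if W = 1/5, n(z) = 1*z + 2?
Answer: -1296/5 ≈ -259.20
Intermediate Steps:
n(z) = 2 + z (n(z) = z + 2 = 2 + z)
W = ⅕ ≈ 0.20000
M(T) = 8 - 4*T (M(T) = 4*(2 + (-2*T + T)) = 4*(2 - T) = 8 - 4*T)
-36*M(W) = -36*(8 - 4*⅕) = -36*(8 - ⅘) = -36*36/5 = -1296/5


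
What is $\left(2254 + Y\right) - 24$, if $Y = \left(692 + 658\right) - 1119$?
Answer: $2461$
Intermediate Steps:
$Y = 231$ ($Y = 1350 - 1119 = 231$)
$\left(2254 + Y\right) - 24 = \left(2254 + 231\right) - 24 = 2485 - 24 = 2461$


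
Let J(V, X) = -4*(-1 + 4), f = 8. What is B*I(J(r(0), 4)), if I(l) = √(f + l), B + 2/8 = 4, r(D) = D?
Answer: 15*I/2 ≈ 7.5*I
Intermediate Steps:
J(V, X) = -12 (J(V, X) = -4*3 = -12)
B = 15/4 (B = -¼ + 4 = 15/4 ≈ 3.7500)
I(l) = √(8 + l)
B*I(J(r(0), 4)) = 15*√(8 - 12)/4 = 15*√(-4)/4 = 15*(2*I)/4 = 15*I/2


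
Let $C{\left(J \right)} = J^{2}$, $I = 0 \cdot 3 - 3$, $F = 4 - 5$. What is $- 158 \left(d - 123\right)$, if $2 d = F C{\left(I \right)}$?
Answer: $20145$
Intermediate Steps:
$F = -1$
$I = -3$ ($I = 0 - 3 = -3$)
$d = - \frac{9}{2}$ ($d = \frac{\left(-1\right) \left(-3\right)^{2}}{2} = \frac{\left(-1\right) 9}{2} = \frac{1}{2} \left(-9\right) = - \frac{9}{2} \approx -4.5$)
$- 158 \left(d - 123\right) = - 158 \left(- \frac{9}{2} - 123\right) = \left(-158\right) \left(- \frac{255}{2}\right) = 20145$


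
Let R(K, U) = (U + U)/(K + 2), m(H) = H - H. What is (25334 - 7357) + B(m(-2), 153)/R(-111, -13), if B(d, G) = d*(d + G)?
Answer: 17977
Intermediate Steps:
m(H) = 0
B(d, G) = d*(G + d)
R(K, U) = 2*U/(2 + K) (R(K, U) = (2*U)/(2 + K) = 2*U/(2 + K))
(25334 - 7357) + B(m(-2), 153)/R(-111, -13) = (25334 - 7357) + (0*(153 + 0))/((2*(-13)/(2 - 111))) = 17977 + (0*153)/((2*(-13)/(-109))) = 17977 + 0/((2*(-13)*(-1/109))) = 17977 + 0/(26/109) = 17977 + 0*(109/26) = 17977 + 0 = 17977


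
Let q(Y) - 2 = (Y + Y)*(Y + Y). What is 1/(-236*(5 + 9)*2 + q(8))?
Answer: -1/6350 ≈ -0.00015748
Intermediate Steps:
q(Y) = 2 + 4*Y² (q(Y) = 2 + (Y + Y)*(Y + Y) = 2 + (2*Y)*(2*Y) = 2 + 4*Y²)
1/(-236*(5 + 9)*2 + q(8)) = 1/(-236*(5 + 9)*2 + (2 + 4*8²)) = 1/(-3304*2 + (2 + 4*64)) = 1/(-236*28 + (2 + 256)) = 1/(-6608 + 258) = 1/(-6350) = -1/6350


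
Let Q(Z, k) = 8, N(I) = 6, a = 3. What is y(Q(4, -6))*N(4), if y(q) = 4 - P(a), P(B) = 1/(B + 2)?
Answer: 114/5 ≈ 22.800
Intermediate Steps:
P(B) = 1/(2 + B)
y(q) = 19/5 (y(q) = 4 - 1/(2 + 3) = 4 - 1/5 = 19/5)
y(Q(4, -6))*N(4) = (19/5)*6 = 114/5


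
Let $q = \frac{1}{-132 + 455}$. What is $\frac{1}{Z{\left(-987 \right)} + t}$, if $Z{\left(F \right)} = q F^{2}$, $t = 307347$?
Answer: $\frac{323}{100247250} \approx 3.222 \cdot 10^{-6}$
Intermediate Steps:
$q = \frac{1}{323} \approx 0.003096$
$Z{\left(F \right)} = \frac{F^{2}}{323}$
$\frac{1}{Z{\left(-987 \right)} + t} = \frac{1}{\frac{\left(-987\right)^{2}}{323} + 307347} = \frac{1}{\frac{1}{323} \cdot 974169 + 307347} = \frac{1}{\frac{974169}{323} + 307347} = \frac{1}{\frac{100247250}{323}} = \frac{323}{100247250}$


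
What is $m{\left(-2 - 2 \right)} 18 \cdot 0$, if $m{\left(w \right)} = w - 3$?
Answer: $0$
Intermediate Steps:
$m{\left(w \right)} = -3 + w$
$m{\left(-2 - 2 \right)} 18 \cdot 0 = \left(-3 - 4\right) 18 \cdot 0 = \left(-7\right) 18 \cdot 0 = \left(-126\right) 0 = 0$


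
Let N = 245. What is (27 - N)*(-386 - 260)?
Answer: 140828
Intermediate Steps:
(27 - N)*(-386 - 260) = (27 - 1*245)*(-386 - 260) = (27 - 245)*(-646) = -218*(-646) = 140828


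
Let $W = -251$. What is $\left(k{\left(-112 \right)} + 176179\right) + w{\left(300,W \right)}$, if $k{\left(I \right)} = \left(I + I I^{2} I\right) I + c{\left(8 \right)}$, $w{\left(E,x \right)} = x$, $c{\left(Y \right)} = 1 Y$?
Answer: $-17623228352$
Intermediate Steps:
$c{\left(Y \right)} = Y$
$k{\left(I \right)} = 8 + I \left(I + I^{4}\right)$ ($k{\left(I \right)} = \left(I + I I^{2} I\right) I + 8 = \left(I + I^{3} I\right) I + 8 = \left(I + I^{4}\right) I + 8 = I \left(I + I^{4}\right) + 8 = 8 + I \left(I + I^{4}\right)$)
$\left(k{\left(-112 \right)} + 176179\right) + w{\left(300,W \right)} = \left(\left(8 + \left(-112\right)^{2} + \left(-112\right)^{5}\right) + 176179\right) - 251 = \left(\left(8 + 12544 - 17623416832\right) + 176179\right) - 251 = \left(-17623404280 + 176179\right) - 251 = -17623228101 - 251 = -17623228352$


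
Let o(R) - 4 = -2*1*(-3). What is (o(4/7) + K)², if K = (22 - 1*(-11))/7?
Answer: 10609/49 ≈ 216.51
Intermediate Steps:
o(R) = 10 (o(R) = 4 - 2*1*(-3) = 4 - 2*(-3) = 4 + 6 = 10)
K = 33/7 (K = (22 + 11)*(⅐) = 33*(⅐) = 33/7 ≈ 4.7143)
(o(4/7) + K)² = (10 + 33/7)² = (103/7)² = 10609/49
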